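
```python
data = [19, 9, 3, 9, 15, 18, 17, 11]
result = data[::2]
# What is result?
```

data has length 8. The slice data[::2] selects indices [0, 2, 4, 6] (0->19, 2->3, 4->15, 6->17), giving [19, 3, 15, 17].

[19, 3, 15, 17]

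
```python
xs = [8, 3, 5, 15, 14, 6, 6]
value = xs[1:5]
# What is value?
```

xs has length 7. The slice xs[1:5] selects indices [1, 2, 3, 4] (1->3, 2->5, 3->15, 4->14), giving [3, 5, 15, 14].

[3, 5, 15, 14]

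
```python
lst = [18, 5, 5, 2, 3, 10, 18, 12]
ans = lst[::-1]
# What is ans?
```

lst has length 8. The slice lst[::-1] selects indices [7, 6, 5, 4, 3, 2, 1, 0] (7->12, 6->18, 5->10, 4->3, 3->2, 2->5, 1->5, 0->18), giving [12, 18, 10, 3, 2, 5, 5, 18].

[12, 18, 10, 3, 2, 5, 5, 18]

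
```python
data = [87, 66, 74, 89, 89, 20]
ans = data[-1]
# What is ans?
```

data has length 6. Negative index -1 maps to positive index 6 + (-1) = 5. data[5] = 20.

20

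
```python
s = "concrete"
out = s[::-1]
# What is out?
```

s has length 8. The slice s[::-1] selects indices [7, 6, 5, 4, 3, 2, 1, 0] (7->'e', 6->'t', 5->'e', 4->'r', 3->'c', 2->'n', 1->'o', 0->'c'), giving 'etercnoc'.

'etercnoc'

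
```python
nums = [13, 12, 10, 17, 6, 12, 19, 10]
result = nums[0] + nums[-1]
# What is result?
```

nums has length 8. nums[0] = 13.
nums has length 8. Negative index -1 maps to positive index 8 + (-1) = 7. nums[7] = 10.
Sum: 13 + 10 = 23.

23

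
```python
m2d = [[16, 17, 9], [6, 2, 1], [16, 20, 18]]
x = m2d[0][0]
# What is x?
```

m2d[0] = [16, 17, 9]. Taking column 0 of that row yields 16.

16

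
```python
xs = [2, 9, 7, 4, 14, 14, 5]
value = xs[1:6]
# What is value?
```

xs has length 7. The slice xs[1:6] selects indices [1, 2, 3, 4, 5] (1->9, 2->7, 3->4, 4->14, 5->14), giving [9, 7, 4, 14, 14].

[9, 7, 4, 14, 14]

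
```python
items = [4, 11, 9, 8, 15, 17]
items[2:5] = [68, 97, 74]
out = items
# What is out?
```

items starts as [4, 11, 9, 8, 15, 17] (length 6). The slice items[2:5] covers indices [2, 3, 4] with values [9, 8, 15]. Replacing that slice with [68, 97, 74] (same length) produces [4, 11, 68, 97, 74, 17].

[4, 11, 68, 97, 74, 17]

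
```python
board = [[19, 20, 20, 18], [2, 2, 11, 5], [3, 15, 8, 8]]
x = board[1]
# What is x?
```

board has 3 rows. Row 1 is [2, 2, 11, 5].

[2, 2, 11, 5]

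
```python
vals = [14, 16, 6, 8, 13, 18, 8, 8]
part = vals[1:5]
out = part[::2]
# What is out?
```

vals has length 8. The slice vals[1:5] selects indices [1, 2, 3, 4] (1->16, 2->6, 3->8, 4->13), giving [16, 6, 8, 13]. So part = [16, 6, 8, 13]. part has length 4. The slice part[::2] selects indices [0, 2] (0->16, 2->8), giving [16, 8].

[16, 8]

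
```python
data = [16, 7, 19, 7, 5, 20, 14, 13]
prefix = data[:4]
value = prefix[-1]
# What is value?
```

data has length 8. The slice data[:4] selects indices [0, 1, 2, 3] (0->16, 1->7, 2->19, 3->7), giving [16, 7, 19, 7]. So prefix = [16, 7, 19, 7]. Then prefix[-1] = 7.

7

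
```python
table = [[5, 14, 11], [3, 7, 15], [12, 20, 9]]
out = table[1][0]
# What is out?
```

table[1] = [3, 7, 15]. Taking column 0 of that row yields 3.

3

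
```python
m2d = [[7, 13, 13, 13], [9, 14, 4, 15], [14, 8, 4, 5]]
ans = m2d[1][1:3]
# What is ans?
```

m2d[1] = [9, 14, 4, 15]. m2d[1] has length 4. The slice m2d[1][1:3] selects indices [1, 2] (1->14, 2->4), giving [14, 4].

[14, 4]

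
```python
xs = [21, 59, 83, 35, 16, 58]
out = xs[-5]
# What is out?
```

xs has length 6. Negative index -5 maps to positive index 6 + (-5) = 1. xs[1] = 59.

59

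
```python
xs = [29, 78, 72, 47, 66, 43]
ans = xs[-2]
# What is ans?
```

xs has length 6. Negative index -2 maps to positive index 6 + (-2) = 4. xs[4] = 66.

66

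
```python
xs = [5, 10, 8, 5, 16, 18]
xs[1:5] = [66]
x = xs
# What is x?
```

xs starts as [5, 10, 8, 5, 16, 18] (length 6). The slice xs[1:5] covers indices [1, 2, 3, 4] with values [10, 8, 5, 16]. Replacing that slice with [66] (different length) produces [5, 66, 18].

[5, 66, 18]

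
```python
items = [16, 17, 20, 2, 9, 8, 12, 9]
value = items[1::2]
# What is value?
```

items has length 8. The slice items[1::2] selects indices [1, 3, 5, 7] (1->17, 3->2, 5->8, 7->9), giving [17, 2, 8, 9].

[17, 2, 8, 9]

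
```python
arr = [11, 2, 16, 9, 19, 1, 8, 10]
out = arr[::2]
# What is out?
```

arr has length 8. The slice arr[::2] selects indices [0, 2, 4, 6] (0->11, 2->16, 4->19, 6->8), giving [11, 16, 19, 8].

[11, 16, 19, 8]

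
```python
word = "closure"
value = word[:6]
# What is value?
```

word has length 7. The slice word[:6] selects indices [0, 1, 2, 3, 4, 5] (0->'c', 1->'l', 2->'o', 3->'s', 4->'u', 5->'r'), giving 'closur'.

'closur'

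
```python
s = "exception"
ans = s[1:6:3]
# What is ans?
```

s has length 9. The slice s[1:6:3] selects indices [1, 4] (1->'x', 4->'p'), giving 'xp'.

'xp'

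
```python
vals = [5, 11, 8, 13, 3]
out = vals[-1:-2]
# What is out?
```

vals has length 5. The slice vals[-1:-2] resolves to an empty index range, so the result is [].

[]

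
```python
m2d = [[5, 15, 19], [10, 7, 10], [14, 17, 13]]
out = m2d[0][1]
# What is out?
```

m2d[0] = [5, 15, 19]. Taking column 1 of that row yields 15.

15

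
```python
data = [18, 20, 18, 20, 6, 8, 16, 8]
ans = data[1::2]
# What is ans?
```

data has length 8. The slice data[1::2] selects indices [1, 3, 5, 7] (1->20, 3->20, 5->8, 7->8), giving [20, 20, 8, 8].

[20, 20, 8, 8]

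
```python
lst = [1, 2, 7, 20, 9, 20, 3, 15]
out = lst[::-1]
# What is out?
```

lst has length 8. The slice lst[::-1] selects indices [7, 6, 5, 4, 3, 2, 1, 0] (7->15, 6->3, 5->20, 4->9, 3->20, 2->7, 1->2, 0->1), giving [15, 3, 20, 9, 20, 7, 2, 1].

[15, 3, 20, 9, 20, 7, 2, 1]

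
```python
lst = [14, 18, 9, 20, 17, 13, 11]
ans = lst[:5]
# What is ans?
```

lst has length 7. The slice lst[:5] selects indices [0, 1, 2, 3, 4] (0->14, 1->18, 2->9, 3->20, 4->17), giving [14, 18, 9, 20, 17].

[14, 18, 9, 20, 17]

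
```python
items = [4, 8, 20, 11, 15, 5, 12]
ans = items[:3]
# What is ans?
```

items has length 7. The slice items[:3] selects indices [0, 1, 2] (0->4, 1->8, 2->20), giving [4, 8, 20].

[4, 8, 20]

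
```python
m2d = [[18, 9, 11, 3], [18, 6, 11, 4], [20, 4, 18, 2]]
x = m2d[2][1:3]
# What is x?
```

m2d[2] = [20, 4, 18, 2]. m2d[2] has length 4. The slice m2d[2][1:3] selects indices [1, 2] (1->4, 2->18), giving [4, 18].

[4, 18]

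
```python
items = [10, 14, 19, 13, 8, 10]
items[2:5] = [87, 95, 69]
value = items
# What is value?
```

items starts as [10, 14, 19, 13, 8, 10] (length 6). The slice items[2:5] covers indices [2, 3, 4] with values [19, 13, 8]. Replacing that slice with [87, 95, 69] (same length) produces [10, 14, 87, 95, 69, 10].

[10, 14, 87, 95, 69, 10]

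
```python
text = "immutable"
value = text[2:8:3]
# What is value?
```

text has length 9. The slice text[2:8:3] selects indices [2, 5] (2->'m', 5->'a'), giving 'ma'.

'ma'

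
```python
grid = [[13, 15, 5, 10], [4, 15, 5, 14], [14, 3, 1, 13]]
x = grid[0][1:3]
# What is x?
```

grid[0] = [13, 15, 5, 10]. grid[0] has length 4. The slice grid[0][1:3] selects indices [1, 2] (1->15, 2->5), giving [15, 5].

[15, 5]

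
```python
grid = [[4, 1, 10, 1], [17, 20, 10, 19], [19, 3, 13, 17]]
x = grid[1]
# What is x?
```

grid has 3 rows. Row 1 is [17, 20, 10, 19].

[17, 20, 10, 19]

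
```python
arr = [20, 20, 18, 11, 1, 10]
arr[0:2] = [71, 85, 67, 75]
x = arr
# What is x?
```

arr starts as [20, 20, 18, 11, 1, 10] (length 6). The slice arr[0:2] covers indices [0, 1] with values [20, 20]. Replacing that slice with [71, 85, 67, 75] (different length) produces [71, 85, 67, 75, 18, 11, 1, 10].

[71, 85, 67, 75, 18, 11, 1, 10]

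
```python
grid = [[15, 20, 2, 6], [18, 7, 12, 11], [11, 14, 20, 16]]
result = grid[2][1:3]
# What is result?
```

grid[2] = [11, 14, 20, 16]. grid[2] has length 4. The slice grid[2][1:3] selects indices [1, 2] (1->14, 2->20), giving [14, 20].

[14, 20]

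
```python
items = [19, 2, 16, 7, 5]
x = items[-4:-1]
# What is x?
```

items has length 5. The slice items[-4:-1] selects indices [1, 2, 3] (1->2, 2->16, 3->7), giving [2, 16, 7].

[2, 16, 7]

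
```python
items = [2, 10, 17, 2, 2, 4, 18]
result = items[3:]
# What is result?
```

items has length 7. The slice items[3:] selects indices [3, 4, 5, 6] (3->2, 4->2, 5->4, 6->18), giving [2, 2, 4, 18].

[2, 2, 4, 18]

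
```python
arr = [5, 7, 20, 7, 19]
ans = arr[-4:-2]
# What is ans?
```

arr has length 5. The slice arr[-4:-2] selects indices [1, 2] (1->7, 2->20), giving [7, 20].

[7, 20]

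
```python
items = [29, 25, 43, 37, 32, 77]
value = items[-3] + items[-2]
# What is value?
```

items has length 6. Negative index -3 maps to positive index 6 + (-3) = 3. items[3] = 37.
items has length 6. Negative index -2 maps to positive index 6 + (-2) = 4. items[4] = 32.
Sum: 37 + 32 = 69.

69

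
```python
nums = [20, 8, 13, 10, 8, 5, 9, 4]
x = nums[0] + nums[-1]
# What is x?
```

nums has length 8. nums[0] = 20.
nums has length 8. Negative index -1 maps to positive index 8 + (-1) = 7. nums[7] = 4.
Sum: 20 + 4 = 24.

24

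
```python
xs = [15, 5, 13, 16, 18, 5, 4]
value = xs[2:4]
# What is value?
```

xs has length 7. The slice xs[2:4] selects indices [2, 3] (2->13, 3->16), giving [13, 16].

[13, 16]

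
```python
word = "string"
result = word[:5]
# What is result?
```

word has length 6. The slice word[:5] selects indices [0, 1, 2, 3, 4] (0->'s', 1->'t', 2->'r', 3->'i', 4->'n'), giving 'strin'.

'strin'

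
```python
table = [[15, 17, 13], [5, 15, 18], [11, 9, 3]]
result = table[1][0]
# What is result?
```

table[1] = [5, 15, 18]. Taking column 0 of that row yields 5.

5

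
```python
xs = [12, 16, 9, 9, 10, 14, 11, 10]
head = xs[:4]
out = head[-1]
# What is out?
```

xs has length 8. The slice xs[:4] selects indices [0, 1, 2, 3] (0->12, 1->16, 2->9, 3->9), giving [12, 16, 9, 9]. So head = [12, 16, 9, 9]. Then head[-1] = 9.

9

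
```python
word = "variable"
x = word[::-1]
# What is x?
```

word has length 8. The slice word[::-1] selects indices [7, 6, 5, 4, 3, 2, 1, 0] (7->'e', 6->'l', 5->'b', 4->'a', 3->'i', 2->'r', 1->'a', 0->'v'), giving 'elbairav'.

'elbairav'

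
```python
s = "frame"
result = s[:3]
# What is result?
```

s has length 5. The slice s[:3] selects indices [0, 1, 2] (0->'f', 1->'r', 2->'a'), giving 'fra'.

'fra'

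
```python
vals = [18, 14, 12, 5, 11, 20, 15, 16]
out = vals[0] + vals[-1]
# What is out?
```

vals has length 8. vals[0] = 18.
vals has length 8. Negative index -1 maps to positive index 8 + (-1) = 7. vals[7] = 16.
Sum: 18 + 16 = 34.

34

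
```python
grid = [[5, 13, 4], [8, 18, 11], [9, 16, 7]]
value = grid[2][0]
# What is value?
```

grid[2] = [9, 16, 7]. Taking column 0 of that row yields 9.

9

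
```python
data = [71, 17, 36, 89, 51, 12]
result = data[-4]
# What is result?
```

data has length 6. Negative index -4 maps to positive index 6 + (-4) = 2. data[2] = 36.

36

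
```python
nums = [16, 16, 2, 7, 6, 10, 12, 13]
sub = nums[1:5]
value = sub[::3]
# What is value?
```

nums has length 8. The slice nums[1:5] selects indices [1, 2, 3, 4] (1->16, 2->2, 3->7, 4->6), giving [16, 2, 7, 6]. So sub = [16, 2, 7, 6]. sub has length 4. The slice sub[::3] selects indices [0, 3] (0->16, 3->6), giving [16, 6].

[16, 6]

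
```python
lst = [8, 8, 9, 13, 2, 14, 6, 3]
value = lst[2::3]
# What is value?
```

lst has length 8. The slice lst[2::3] selects indices [2, 5] (2->9, 5->14), giving [9, 14].

[9, 14]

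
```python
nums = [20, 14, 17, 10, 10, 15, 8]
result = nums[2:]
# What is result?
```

nums has length 7. The slice nums[2:] selects indices [2, 3, 4, 5, 6] (2->17, 3->10, 4->10, 5->15, 6->8), giving [17, 10, 10, 15, 8].

[17, 10, 10, 15, 8]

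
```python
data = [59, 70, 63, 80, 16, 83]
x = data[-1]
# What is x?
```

data has length 6. Negative index -1 maps to positive index 6 + (-1) = 5. data[5] = 83.

83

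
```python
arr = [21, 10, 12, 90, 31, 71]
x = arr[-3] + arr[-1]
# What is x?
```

arr has length 6. Negative index -3 maps to positive index 6 + (-3) = 3. arr[3] = 90.
arr has length 6. Negative index -1 maps to positive index 6 + (-1) = 5. arr[5] = 71.
Sum: 90 + 71 = 161.

161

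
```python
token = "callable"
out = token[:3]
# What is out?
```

token has length 8. The slice token[:3] selects indices [0, 1, 2] (0->'c', 1->'a', 2->'l'), giving 'cal'.

'cal'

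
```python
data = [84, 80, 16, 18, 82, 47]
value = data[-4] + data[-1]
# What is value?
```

data has length 6. Negative index -4 maps to positive index 6 + (-4) = 2. data[2] = 16.
data has length 6. Negative index -1 maps to positive index 6 + (-1) = 5. data[5] = 47.
Sum: 16 + 47 = 63.

63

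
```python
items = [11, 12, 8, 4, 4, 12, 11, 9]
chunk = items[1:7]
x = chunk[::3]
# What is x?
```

items has length 8. The slice items[1:7] selects indices [1, 2, 3, 4, 5, 6] (1->12, 2->8, 3->4, 4->4, 5->12, 6->11), giving [12, 8, 4, 4, 12, 11]. So chunk = [12, 8, 4, 4, 12, 11]. chunk has length 6. The slice chunk[::3] selects indices [0, 3] (0->12, 3->4), giving [12, 4].

[12, 4]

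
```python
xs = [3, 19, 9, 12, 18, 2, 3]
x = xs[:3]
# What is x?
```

xs has length 7. The slice xs[:3] selects indices [0, 1, 2] (0->3, 1->19, 2->9), giving [3, 19, 9].

[3, 19, 9]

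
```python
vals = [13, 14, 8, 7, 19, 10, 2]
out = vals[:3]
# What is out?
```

vals has length 7. The slice vals[:3] selects indices [0, 1, 2] (0->13, 1->14, 2->8), giving [13, 14, 8].

[13, 14, 8]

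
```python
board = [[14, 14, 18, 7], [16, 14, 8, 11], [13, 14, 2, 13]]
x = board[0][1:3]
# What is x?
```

board[0] = [14, 14, 18, 7]. board[0] has length 4. The slice board[0][1:3] selects indices [1, 2] (1->14, 2->18), giving [14, 18].

[14, 18]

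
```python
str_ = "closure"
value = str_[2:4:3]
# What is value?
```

str_ has length 7. The slice str_[2:4:3] selects indices [2] (2->'o'), giving 'o'.

'o'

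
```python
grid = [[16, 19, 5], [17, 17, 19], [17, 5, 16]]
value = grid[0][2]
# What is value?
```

grid[0] = [16, 19, 5]. Taking column 2 of that row yields 5.

5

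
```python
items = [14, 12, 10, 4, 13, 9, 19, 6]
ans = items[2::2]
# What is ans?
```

items has length 8. The slice items[2::2] selects indices [2, 4, 6] (2->10, 4->13, 6->19), giving [10, 13, 19].

[10, 13, 19]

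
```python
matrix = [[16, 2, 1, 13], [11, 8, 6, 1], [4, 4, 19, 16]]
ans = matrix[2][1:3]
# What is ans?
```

matrix[2] = [4, 4, 19, 16]. matrix[2] has length 4. The slice matrix[2][1:3] selects indices [1, 2] (1->4, 2->19), giving [4, 19].

[4, 19]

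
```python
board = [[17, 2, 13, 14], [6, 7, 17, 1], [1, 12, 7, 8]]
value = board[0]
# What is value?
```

board has 3 rows. Row 0 is [17, 2, 13, 14].

[17, 2, 13, 14]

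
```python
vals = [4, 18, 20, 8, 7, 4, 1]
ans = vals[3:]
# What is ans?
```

vals has length 7. The slice vals[3:] selects indices [3, 4, 5, 6] (3->8, 4->7, 5->4, 6->1), giving [8, 7, 4, 1].

[8, 7, 4, 1]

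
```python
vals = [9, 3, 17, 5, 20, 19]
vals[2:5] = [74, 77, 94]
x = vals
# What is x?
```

vals starts as [9, 3, 17, 5, 20, 19] (length 6). The slice vals[2:5] covers indices [2, 3, 4] with values [17, 5, 20]. Replacing that slice with [74, 77, 94] (same length) produces [9, 3, 74, 77, 94, 19].

[9, 3, 74, 77, 94, 19]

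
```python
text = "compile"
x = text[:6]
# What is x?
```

text has length 7. The slice text[:6] selects indices [0, 1, 2, 3, 4, 5] (0->'c', 1->'o', 2->'m', 3->'p', 4->'i', 5->'l'), giving 'compil'.

'compil'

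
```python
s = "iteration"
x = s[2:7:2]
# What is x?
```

s has length 9. The slice s[2:7:2] selects indices [2, 4, 6] (2->'e', 4->'a', 6->'i'), giving 'eai'.

'eai'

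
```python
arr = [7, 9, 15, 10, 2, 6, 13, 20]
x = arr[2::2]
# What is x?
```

arr has length 8. The slice arr[2::2] selects indices [2, 4, 6] (2->15, 4->2, 6->13), giving [15, 2, 13].

[15, 2, 13]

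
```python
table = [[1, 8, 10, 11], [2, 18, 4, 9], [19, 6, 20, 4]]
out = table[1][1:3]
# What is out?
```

table[1] = [2, 18, 4, 9]. table[1] has length 4. The slice table[1][1:3] selects indices [1, 2] (1->18, 2->4), giving [18, 4].

[18, 4]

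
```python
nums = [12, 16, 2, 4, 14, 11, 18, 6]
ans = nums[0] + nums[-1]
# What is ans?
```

nums has length 8. nums[0] = 12.
nums has length 8. Negative index -1 maps to positive index 8 + (-1) = 7. nums[7] = 6.
Sum: 12 + 6 = 18.

18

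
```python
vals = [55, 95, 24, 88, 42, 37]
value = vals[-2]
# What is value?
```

vals has length 6. Negative index -2 maps to positive index 6 + (-2) = 4. vals[4] = 42.

42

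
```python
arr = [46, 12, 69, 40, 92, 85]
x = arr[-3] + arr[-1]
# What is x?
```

arr has length 6. Negative index -3 maps to positive index 6 + (-3) = 3. arr[3] = 40.
arr has length 6. Negative index -1 maps to positive index 6 + (-1) = 5. arr[5] = 85.
Sum: 40 + 85 = 125.

125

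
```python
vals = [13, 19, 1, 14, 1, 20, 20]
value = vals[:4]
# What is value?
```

vals has length 7. The slice vals[:4] selects indices [0, 1, 2, 3] (0->13, 1->19, 2->1, 3->14), giving [13, 19, 1, 14].

[13, 19, 1, 14]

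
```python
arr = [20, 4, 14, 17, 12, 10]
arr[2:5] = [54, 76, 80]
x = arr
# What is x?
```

arr starts as [20, 4, 14, 17, 12, 10] (length 6). The slice arr[2:5] covers indices [2, 3, 4] with values [14, 17, 12]. Replacing that slice with [54, 76, 80] (same length) produces [20, 4, 54, 76, 80, 10].

[20, 4, 54, 76, 80, 10]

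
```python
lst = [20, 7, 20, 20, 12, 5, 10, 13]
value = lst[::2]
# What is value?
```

lst has length 8. The slice lst[::2] selects indices [0, 2, 4, 6] (0->20, 2->20, 4->12, 6->10), giving [20, 20, 12, 10].

[20, 20, 12, 10]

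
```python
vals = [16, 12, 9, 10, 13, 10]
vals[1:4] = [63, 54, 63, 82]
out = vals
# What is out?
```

vals starts as [16, 12, 9, 10, 13, 10] (length 6). The slice vals[1:4] covers indices [1, 2, 3] with values [12, 9, 10]. Replacing that slice with [63, 54, 63, 82] (different length) produces [16, 63, 54, 63, 82, 13, 10].

[16, 63, 54, 63, 82, 13, 10]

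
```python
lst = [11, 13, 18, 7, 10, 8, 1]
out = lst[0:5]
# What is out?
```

lst has length 7. The slice lst[0:5] selects indices [0, 1, 2, 3, 4] (0->11, 1->13, 2->18, 3->7, 4->10), giving [11, 13, 18, 7, 10].

[11, 13, 18, 7, 10]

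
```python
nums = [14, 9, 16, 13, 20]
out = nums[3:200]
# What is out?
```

nums has length 5. The slice nums[3:200] selects indices [3, 4] (3->13, 4->20), giving [13, 20].

[13, 20]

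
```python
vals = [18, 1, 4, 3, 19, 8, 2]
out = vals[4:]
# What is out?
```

vals has length 7. The slice vals[4:] selects indices [4, 5, 6] (4->19, 5->8, 6->2), giving [19, 8, 2].

[19, 8, 2]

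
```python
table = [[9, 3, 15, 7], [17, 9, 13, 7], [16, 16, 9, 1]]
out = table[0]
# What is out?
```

table has 3 rows. Row 0 is [9, 3, 15, 7].

[9, 3, 15, 7]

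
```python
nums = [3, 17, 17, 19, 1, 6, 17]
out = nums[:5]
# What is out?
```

nums has length 7. The slice nums[:5] selects indices [0, 1, 2, 3, 4] (0->3, 1->17, 2->17, 3->19, 4->1), giving [3, 17, 17, 19, 1].

[3, 17, 17, 19, 1]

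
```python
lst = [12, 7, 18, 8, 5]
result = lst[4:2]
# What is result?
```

lst has length 5. The slice lst[4:2] resolves to an empty index range, so the result is [].

[]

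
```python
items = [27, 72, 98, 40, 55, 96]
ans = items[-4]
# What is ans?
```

items has length 6. Negative index -4 maps to positive index 6 + (-4) = 2. items[2] = 98.

98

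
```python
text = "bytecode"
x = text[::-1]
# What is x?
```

text has length 8. The slice text[::-1] selects indices [7, 6, 5, 4, 3, 2, 1, 0] (7->'e', 6->'d', 5->'o', 4->'c', 3->'e', 2->'t', 1->'y', 0->'b'), giving 'edocetyb'.

'edocetyb'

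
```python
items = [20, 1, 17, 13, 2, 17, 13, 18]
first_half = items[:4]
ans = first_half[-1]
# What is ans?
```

items has length 8. The slice items[:4] selects indices [0, 1, 2, 3] (0->20, 1->1, 2->17, 3->13), giving [20, 1, 17, 13]. So first_half = [20, 1, 17, 13]. Then first_half[-1] = 13.

13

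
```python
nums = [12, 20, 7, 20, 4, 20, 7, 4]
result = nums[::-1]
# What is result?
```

nums has length 8. The slice nums[::-1] selects indices [7, 6, 5, 4, 3, 2, 1, 0] (7->4, 6->7, 5->20, 4->4, 3->20, 2->7, 1->20, 0->12), giving [4, 7, 20, 4, 20, 7, 20, 12].

[4, 7, 20, 4, 20, 7, 20, 12]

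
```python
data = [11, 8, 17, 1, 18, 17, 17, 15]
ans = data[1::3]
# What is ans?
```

data has length 8. The slice data[1::3] selects indices [1, 4, 7] (1->8, 4->18, 7->15), giving [8, 18, 15].

[8, 18, 15]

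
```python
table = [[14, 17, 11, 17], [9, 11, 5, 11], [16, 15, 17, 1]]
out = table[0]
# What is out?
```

table has 3 rows. Row 0 is [14, 17, 11, 17].

[14, 17, 11, 17]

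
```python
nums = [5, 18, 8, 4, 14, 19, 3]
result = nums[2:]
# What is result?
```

nums has length 7. The slice nums[2:] selects indices [2, 3, 4, 5, 6] (2->8, 3->4, 4->14, 5->19, 6->3), giving [8, 4, 14, 19, 3].

[8, 4, 14, 19, 3]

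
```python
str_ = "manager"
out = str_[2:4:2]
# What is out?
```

str_ has length 7. The slice str_[2:4:2] selects indices [2] (2->'n'), giving 'n'.

'n'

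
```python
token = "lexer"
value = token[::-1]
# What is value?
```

token has length 5. The slice token[::-1] selects indices [4, 3, 2, 1, 0] (4->'r', 3->'e', 2->'x', 1->'e', 0->'l'), giving 'rexel'.

'rexel'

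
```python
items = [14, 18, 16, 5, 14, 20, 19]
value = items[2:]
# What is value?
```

items has length 7. The slice items[2:] selects indices [2, 3, 4, 5, 6] (2->16, 3->5, 4->14, 5->20, 6->19), giving [16, 5, 14, 20, 19].

[16, 5, 14, 20, 19]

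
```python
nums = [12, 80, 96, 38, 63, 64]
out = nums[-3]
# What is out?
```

nums has length 6. Negative index -3 maps to positive index 6 + (-3) = 3. nums[3] = 38.

38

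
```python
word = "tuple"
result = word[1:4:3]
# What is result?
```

word has length 5. The slice word[1:4:3] selects indices [1] (1->'u'), giving 'u'.

'u'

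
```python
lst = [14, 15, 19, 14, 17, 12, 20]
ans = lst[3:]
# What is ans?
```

lst has length 7. The slice lst[3:] selects indices [3, 4, 5, 6] (3->14, 4->17, 5->12, 6->20), giving [14, 17, 12, 20].

[14, 17, 12, 20]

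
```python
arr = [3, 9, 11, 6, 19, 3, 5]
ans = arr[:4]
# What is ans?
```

arr has length 7. The slice arr[:4] selects indices [0, 1, 2, 3] (0->3, 1->9, 2->11, 3->6), giving [3, 9, 11, 6].

[3, 9, 11, 6]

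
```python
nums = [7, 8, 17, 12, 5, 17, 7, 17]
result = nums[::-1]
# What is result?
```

nums has length 8. The slice nums[::-1] selects indices [7, 6, 5, 4, 3, 2, 1, 0] (7->17, 6->7, 5->17, 4->5, 3->12, 2->17, 1->8, 0->7), giving [17, 7, 17, 5, 12, 17, 8, 7].

[17, 7, 17, 5, 12, 17, 8, 7]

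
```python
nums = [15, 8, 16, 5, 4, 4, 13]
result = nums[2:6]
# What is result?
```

nums has length 7. The slice nums[2:6] selects indices [2, 3, 4, 5] (2->16, 3->5, 4->4, 5->4), giving [16, 5, 4, 4].

[16, 5, 4, 4]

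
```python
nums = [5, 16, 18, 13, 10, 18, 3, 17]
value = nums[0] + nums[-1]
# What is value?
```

nums has length 8. nums[0] = 5.
nums has length 8. Negative index -1 maps to positive index 8 + (-1) = 7. nums[7] = 17.
Sum: 5 + 17 = 22.

22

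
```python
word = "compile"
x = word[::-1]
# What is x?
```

word has length 7. The slice word[::-1] selects indices [6, 5, 4, 3, 2, 1, 0] (6->'e', 5->'l', 4->'i', 3->'p', 2->'m', 1->'o', 0->'c'), giving 'elipmoc'.

'elipmoc'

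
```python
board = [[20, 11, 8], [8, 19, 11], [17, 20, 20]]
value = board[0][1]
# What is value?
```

board[0] = [20, 11, 8]. Taking column 1 of that row yields 11.

11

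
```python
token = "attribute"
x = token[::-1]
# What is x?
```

token has length 9. The slice token[::-1] selects indices [8, 7, 6, 5, 4, 3, 2, 1, 0] (8->'e', 7->'t', 6->'u', 5->'b', 4->'i', 3->'r', 2->'t', 1->'t', 0->'a'), giving 'etubirtta'.

'etubirtta'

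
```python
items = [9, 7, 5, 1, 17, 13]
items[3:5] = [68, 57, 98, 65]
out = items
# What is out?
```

items starts as [9, 7, 5, 1, 17, 13] (length 6). The slice items[3:5] covers indices [3, 4] with values [1, 17]. Replacing that slice with [68, 57, 98, 65] (different length) produces [9, 7, 5, 68, 57, 98, 65, 13].

[9, 7, 5, 68, 57, 98, 65, 13]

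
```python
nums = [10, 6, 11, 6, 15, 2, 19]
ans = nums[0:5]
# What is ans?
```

nums has length 7. The slice nums[0:5] selects indices [0, 1, 2, 3, 4] (0->10, 1->6, 2->11, 3->6, 4->15), giving [10, 6, 11, 6, 15].

[10, 6, 11, 6, 15]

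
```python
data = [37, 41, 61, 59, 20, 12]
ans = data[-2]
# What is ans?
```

data has length 6. Negative index -2 maps to positive index 6 + (-2) = 4. data[4] = 20.

20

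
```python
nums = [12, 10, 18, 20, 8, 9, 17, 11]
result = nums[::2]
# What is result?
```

nums has length 8. The slice nums[::2] selects indices [0, 2, 4, 6] (0->12, 2->18, 4->8, 6->17), giving [12, 18, 8, 17].

[12, 18, 8, 17]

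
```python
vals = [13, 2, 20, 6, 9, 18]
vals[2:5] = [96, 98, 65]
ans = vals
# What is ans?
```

vals starts as [13, 2, 20, 6, 9, 18] (length 6). The slice vals[2:5] covers indices [2, 3, 4] with values [20, 6, 9]. Replacing that slice with [96, 98, 65] (same length) produces [13, 2, 96, 98, 65, 18].

[13, 2, 96, 98, 65, 18]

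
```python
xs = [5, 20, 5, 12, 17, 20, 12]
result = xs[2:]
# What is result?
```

xs has length 7. The slice xs[2:] selects indices [2, 3, 4, 5, 6] (2->5, 3->12, 4->17, 5->20, 6->12), giving [5, 12, 17, 20, 12].

[5, 12, 17, 20, 12]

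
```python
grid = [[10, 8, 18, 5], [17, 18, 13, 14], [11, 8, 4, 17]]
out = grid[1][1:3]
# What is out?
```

grid[1] = [17, 18, 13, 14]. grid[1] has length 4. The slice grid[1][1:3] selects indices [1, 2] (1->18, 2->13), giving [18, 13].

[18, 13]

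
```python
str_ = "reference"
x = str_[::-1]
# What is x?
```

str_ has length 9. The slice str_[::-1] selects indices [8, 7, 6, 5, 4, 3, 2, 1, 0] (8->'e', 7->'c', 6->'n', 5->'e', 4->'r', 3->'e', 2->'f', 1->'e', 0->'r'), giving 'ecnerefer'.

'ecnerefer'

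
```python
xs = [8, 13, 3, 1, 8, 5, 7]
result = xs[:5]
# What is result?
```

xs has length 7. The slice xs[:5] selects indices [0, 1, 2, 3, 4] (0->8, 1->13, 2->3, 3->1, 4->8), giving [8, 13, 3, 1, 8].

[8, 13, 3, 1, 8]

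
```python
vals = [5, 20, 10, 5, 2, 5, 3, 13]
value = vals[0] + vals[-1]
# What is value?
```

vals has length 8. vals[0] = 5.
vals has length 8. Negative index -1 maps to positive index 8 + (-1) = 7. vals[7] = 13.
Sum: 5 + 13 = 18.

18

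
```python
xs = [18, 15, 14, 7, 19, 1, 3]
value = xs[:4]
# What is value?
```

xs has length 7. The slice xs[:4] selects indices [0, 1, 2, 3] (0->18, 1->15, 2->14, 3->7), giving [18, 15, 14, 7].

[18, 15, 14, 7]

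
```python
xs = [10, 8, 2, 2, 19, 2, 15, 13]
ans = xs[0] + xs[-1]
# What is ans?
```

xs has length 8. xs[0] = 10.
xs has length 8. Negative index -1 maps to positive index 8 + (-1) = 7. xs[7] = 13.
Sum: 10 + 13 = 23.

23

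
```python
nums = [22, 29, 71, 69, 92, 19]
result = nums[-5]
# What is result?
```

nums has length 6. Negative index -5 maps to positive index 6 + (-5) = 1. nums[1] = 29.

29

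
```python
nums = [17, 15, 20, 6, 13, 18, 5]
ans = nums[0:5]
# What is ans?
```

nums has length 7. The slice nums[0:5] selects indices [0, 1, 2, 3, 4] (0->17, 1->15, 2->20, 3->6, 4->13), giving [17, 15, 20, 6, 13].

[17, 15, 20, 6, 13]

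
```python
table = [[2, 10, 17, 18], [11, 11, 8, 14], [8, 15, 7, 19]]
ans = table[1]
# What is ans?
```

table has 3 rows. Row 1 is [11, 11, 8, 14].

[11, 11, 8, 14]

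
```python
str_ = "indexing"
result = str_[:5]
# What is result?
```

str_ has length 8. The slice str_[:5] selects indices [0, 1, 2, 3, 4] (0->'i', 1->'n', 2->'d', 3->'e', 4->'x'), giving 'index'.

'index'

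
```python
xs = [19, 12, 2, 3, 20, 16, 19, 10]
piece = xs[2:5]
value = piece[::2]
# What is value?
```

xs has length 8. The slice xs[2:5] selects indices [2, 3, 4] (2->2, 3->3, 4->20), giving [2, 3, 20]. So piece = [2, 3, 20]. piece has length 3. The slice piece[::2] selects indices [0, 2] (0->2, 2->20), giving [2, 20].

[2, 20]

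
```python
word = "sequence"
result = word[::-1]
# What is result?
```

word has length 8. The slice word[::-1] selects indices [7, 6, 5, 4, 3, 2, 1, 0] (7->'e', 6->'c', 5->'n', 4->'e', 3->'u', 2->'q', 1->'e', 0->'s'), giving 'ecneuqes'.

'ecneuqes'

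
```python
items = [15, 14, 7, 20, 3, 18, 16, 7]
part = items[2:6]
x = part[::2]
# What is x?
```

items has length 8. The slice items[2:6] selects indices [2, 3, 4, 5] (2->7, 3->20, 4->3, 5->18), giving [7, 20, 3, 18]. So part = [7, 20, 3, 18]. part has length 4. The slice part[::2] selects indices [0, 2] (0->7, 2->3), giving [7, 3].

[7, 3]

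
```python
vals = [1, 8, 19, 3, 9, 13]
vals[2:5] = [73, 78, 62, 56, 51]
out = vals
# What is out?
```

vals starts as [1, 8, 19, 3, 9, 13] (length 6). The slice vals[2:5] covers indices [2, 3, 4] with values [19, 3, 9]. Replacing that slice with [73, 78, 62, 56, 51] (different length) produces [1, 8, 73, 78, 62, 56, 51, 13].

[1, 8, 73, 78, 62, 56, 51, 13]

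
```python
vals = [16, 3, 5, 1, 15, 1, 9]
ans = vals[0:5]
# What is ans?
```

vals has length 7. The slice vals[0:5] selects indices [0, 1, 2, 3, 4] (0->16, 1->3, 2->5, 3->1, 4->15), giving [16, 3, 5, 1, 15].

[16, 3, 5, 1, 15]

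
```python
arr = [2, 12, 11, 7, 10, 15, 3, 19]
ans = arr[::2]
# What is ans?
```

arr has length 8. The slice arr[::2] selects indices [0, 2, 4, 6] (0->2, 2->11, 4->10, 6->3), giving [2, 11, 10, 3].

[2, 11, 10, 3]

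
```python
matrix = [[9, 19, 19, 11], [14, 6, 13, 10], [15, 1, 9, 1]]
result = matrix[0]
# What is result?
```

matrix has 3 rows. Row 0 is [9, 19, 19, 11].

[9, 19, 19, 11]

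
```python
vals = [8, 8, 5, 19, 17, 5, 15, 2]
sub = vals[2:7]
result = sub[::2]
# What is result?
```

vals has length 8. The slice vals[2:7] selects indices [2, 3, 4, 5, 6] (2->5, 3->19, 4->17, 5->5, 6->15), giving [5, 19, 17, 5, 15]. So sub = [5, 19, 17, 5, 15]. sub has length 5. The slice sub[::2] selects indices [0, 2, 4] (0->5, 2->17, 4->15), giving [5, 17, 15].

[5, 17, 15]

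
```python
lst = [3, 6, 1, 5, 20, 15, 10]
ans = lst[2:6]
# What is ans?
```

lst has length 7. The slice lst[2:6] selects indices [2, 3, 4, 5] (2->1, 3->5, 4->20, 5->15), giving [1, 5, 20, 15].

[1, 5, 20, 15]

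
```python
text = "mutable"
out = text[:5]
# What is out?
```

text has length 7. The slice text[:5] selects indices [0, 1, 2, 3, 4] (0->'m', 1->'u', 2->'t', 3->'a', 4->'b'), giving 'mutab'.

'mutab'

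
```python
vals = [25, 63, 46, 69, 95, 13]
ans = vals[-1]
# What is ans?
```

vals has length 6. Negative index -1 maps to positive index 6 + (-1) = 5. vals[5] = 13.

13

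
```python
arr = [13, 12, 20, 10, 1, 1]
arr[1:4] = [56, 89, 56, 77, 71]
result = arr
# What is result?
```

arr starts as [13, 12, 20, 10, 1, 1] (length 6). The slice arr[1:4] covers indices [1, 2, 3] with values [12, 20, 10]. Replacing that slice with [56, 89, 56, 77, 71] (different length) produces [13, 56, 89, 56, 77, 71, 1, 1].

[13, 56, 89, 56, 77, 71, 1, 1]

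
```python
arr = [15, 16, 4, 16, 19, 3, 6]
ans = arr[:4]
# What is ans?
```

arr has length 7. The slice arr[:4] selects indices [0, 1, 2, 3] (0->15, 1->16, 2->4, 3->16), giving [15, 16, 4, 16].

[15, 16, 4, 16]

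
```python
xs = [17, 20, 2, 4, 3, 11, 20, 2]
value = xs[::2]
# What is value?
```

xs has length 8. The slice xs[::2] selects indices [0, 2, 4, 6] (0->17, 2->2, 4->3, 6->20), giving [17, 2, 3, 20].

[17, 2, 3, 20]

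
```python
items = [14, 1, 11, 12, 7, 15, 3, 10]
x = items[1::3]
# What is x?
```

items has length 8. The slice items[1::3] selects indices [1, 4, 7] (1->1, 4->7, 7->10), giving [1, 7, 10].

[1, 7, 10]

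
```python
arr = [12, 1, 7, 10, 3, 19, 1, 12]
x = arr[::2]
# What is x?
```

arr has length 8. The slice arr[::2] selects indices [0, 2, 4, 6] (0->12, 2->7, 4->3, 6->1), giving [12, 7, 3, 1].

[12, 7, 3, 1]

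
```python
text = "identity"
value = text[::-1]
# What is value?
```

text has length 8. The slice text[::-1] selects indices [7, 6, 5, 4, 3, 2, 1, 0] (7->'y', 6->'t', 5->'i', 4->'t', 3->'n', 2->'e', 1->'d', 0->'i'), giving 'ytitnedi'.

'ytitnedi'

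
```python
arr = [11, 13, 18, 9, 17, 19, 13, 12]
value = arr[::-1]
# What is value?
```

arr has length 8. The slice arr[::-1] selects indices [7, 6, 5, 4, 3, 2, 1, 0] (7->12, 6->13, 5->19, 4->17, 3->9, 2->18, 1->13, 0->11), giving [12, 13, 19, 17, 9, 18, 13, 11].

[12, 13, 19, 17, 9, 18, 13, 11]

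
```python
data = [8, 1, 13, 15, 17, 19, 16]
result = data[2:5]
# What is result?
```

data has length 7. The slice data[2:5] selects indices [2, 3, 4] (2->13, 3->15, 4->17), giving [13, 15, 17].

[13, 15, 17]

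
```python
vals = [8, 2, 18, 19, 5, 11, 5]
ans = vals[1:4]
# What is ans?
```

vals has length 7. The slice vals[1:4] selects indices [1, 2, 3] (1->2, 2->18, 3->19), giving [2, 18, 19].

[2, 18, 19]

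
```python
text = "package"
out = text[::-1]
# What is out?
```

text has length 7. The slice text[::-1] selects indices [6, 5, 4, 3, 2, 1, 0] (6->'e', 5->'g', 4->'a', 3->'k', 2->'c', 1->'a', 0->'p'), giving 'egakcap'.

'egakcap'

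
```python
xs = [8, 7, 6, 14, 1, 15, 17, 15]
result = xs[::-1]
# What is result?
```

xs has length 8. The slice xs[::-1] selects indices [7, 6, 5, 4, 3, 2, 1, 0] (7->15, 6->17, 5->15, 4->1, 3->14, 2->6, 1->7, 0->8), giving [15, 17, 15, 1, 14, 6, 7, 8].

[15, 17, 15, 1, 14, 6, 7, 8]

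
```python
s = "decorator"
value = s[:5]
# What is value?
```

s has length 9. The slice s[:5] selects indices [0, 1, 2, 3, 4] (0->'d', 1->'e', 2->'c', 3->'o', 4->'r'), giving 'decor'.

'decor'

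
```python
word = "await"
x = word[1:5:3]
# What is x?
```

word has length 5. The slice word[1:5:3] selects indices [1, 4] (1->'w', 4->'t'), giving 'wt'.

'wt'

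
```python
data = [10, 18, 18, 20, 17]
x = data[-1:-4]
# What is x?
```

data has length 5. The slice data[-1:-4] resolves to an empty index range, so the result is [].

[]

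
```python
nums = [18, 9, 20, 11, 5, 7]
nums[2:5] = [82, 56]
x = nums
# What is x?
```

nums starts as [18, 9, 20, 11, 5, 7] (length 6). The slice nums[2:5] covers indices [2, 3, 4] with values [20, 11, 5]. Replacing that slice with [82, 56] (different length) produces [18, 9, 82, 56, 7].

[18, 9, 82, 56, 7]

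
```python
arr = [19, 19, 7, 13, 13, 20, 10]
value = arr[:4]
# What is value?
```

arr has length 7. The slice arr[:4] selects indices [0, 1, 2, 3] (0->19, 1->19, 2->7, 3->13), giving [19, 19, 7, 13].

[19, 19, 7, 13]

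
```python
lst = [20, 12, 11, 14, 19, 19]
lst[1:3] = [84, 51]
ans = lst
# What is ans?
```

lst starts as [20, 12, 11, 14, 19, 19] (length 6). The slice lst[1:3] covers indices [1, 2] with values [12, 11]. Replacing that slice with [84, 51] (same length) produces [20, 84, 51, 14, 19, 19].

[20, 84, 51, 14, 19, 19]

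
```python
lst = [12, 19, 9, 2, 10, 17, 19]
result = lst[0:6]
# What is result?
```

lst has length 7. The slice lst[0:6] selects indices [0, 1, 2, 3, 4, 5] (0->12, 1->19, 2->9, 3->2, 4->10, 5->17), giving [12, 19, 9, 2, 10, 17].

[12, 19, 9, 2, 10, 17]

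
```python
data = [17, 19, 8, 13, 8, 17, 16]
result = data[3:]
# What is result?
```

data has length 7. The slice data[3:] selects indices [3, 4, 5, 6] (3->13, 4->8, 5->17, 6->16), giving [13, 8, 17, 16].

[13, 8, 17, 16]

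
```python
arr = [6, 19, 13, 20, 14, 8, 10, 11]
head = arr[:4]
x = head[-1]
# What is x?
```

arr has length 8. The slice arr[:4] selects indices [0, 1, 2, 3] (0->6, 1->19, 2->13, 3->20), giving [6, 19, 13, 20]. So head = [6, 19, 13, 20]. Then head[-1] = 20.

20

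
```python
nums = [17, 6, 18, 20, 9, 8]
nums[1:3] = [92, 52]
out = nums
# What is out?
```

nums starts as [17, 6, 18, 20, 9, 8] (length 6). The slice nums[1:3] covers indices [1, 2] with values [6, 18]. Replacing that slice with [92, 52] (same length) produces [17, 92, 52, 20, 9, 8].

[17, 92, 52, 20, 9, 8]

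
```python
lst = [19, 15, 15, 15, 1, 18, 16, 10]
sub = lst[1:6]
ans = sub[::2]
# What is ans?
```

lst has length 8. The slice lst[1:6] selects indices [1, 2, 3, 4, 5] (1->15, 2->15, 3->15, 4->1, 5->18), giving [15, 15, 15, 1, 18]. So sub = [15, 15, 15, 1, 18]. sub has length 5. The slice sub[::2] selects indices [0, 2, 4] (0->15, 2->15, 4->18), giving [15, 15, 18].

[15, 15, 18]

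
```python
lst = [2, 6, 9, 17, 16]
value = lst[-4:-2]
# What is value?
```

lst has length 5. The slice lst[-4:-2] selects indices [1, 2] (1->6, 2->9), giving [6, 9].

[6, 9]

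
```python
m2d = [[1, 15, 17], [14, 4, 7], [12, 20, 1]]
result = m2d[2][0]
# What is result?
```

m2d[2] = [12, 20, 1]. Taking column 0 of that row yields 12.

12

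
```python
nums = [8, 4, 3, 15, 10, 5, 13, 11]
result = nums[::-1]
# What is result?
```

nums has length 8. The slice nums[::-1] selects indices [7, 6, 5, 4, 3, 2, 1, 0] (7->11, 6->13, 5->5, 4->10, 3->15, 2->3, 1->4, 0->8), giving [11, 13, 5, 10, 15, 3, 4, 8].

[11, 13, 5, 10, 15, 3, 4, 8]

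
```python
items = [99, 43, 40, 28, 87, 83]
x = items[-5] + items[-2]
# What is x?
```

items has length 6. Negative index -5 maps to positive index 6 + (-5) = 1. items[1] = 43.
items has length 6. Negative index -2 maps to positive index 6 + (-2) = 4. items[4] = 87.
Sum: 43 + 87 = 130.

130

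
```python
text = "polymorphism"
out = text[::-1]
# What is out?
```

text has length 12. The slice text[::-1] selects indices [11, 10, 9, 8, 7, 6, 5, 4, 3, 2, 1, 0] (11->'m', 10->'s', 9->'i', 8->'h', 7->'p', 6->'r', 5->'o', 4->'m', 3->'y', 2->'l', 1->'o', 0->'p'), giving 'msihpromylop'.

'msihpromylop'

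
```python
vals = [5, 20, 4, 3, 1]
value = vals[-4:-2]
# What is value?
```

vals has length 5. The slice vals[-4:-2] selects indices [1, 2] (1->20, 2->4), giving [20, 4].

[20, 4]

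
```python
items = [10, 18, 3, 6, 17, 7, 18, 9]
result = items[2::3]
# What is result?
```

items has length 8. The slice items[2::3] selects indices [2, 5] (2->3, 5->7), giving [3, 7].

[3, 7]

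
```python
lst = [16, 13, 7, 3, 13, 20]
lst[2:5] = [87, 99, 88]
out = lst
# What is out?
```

lst starts as [16, 13, 7, 3, 13, 20] (length 6). The slice lst[2:5] covers indices [2, 3, 4] with values [7, 3, 13]. Replacing that slice with [87, 99, 88] (same length) produces [16, 13, 87, 99, 88, 20].

[16, 13, 87, 99, 88, 20]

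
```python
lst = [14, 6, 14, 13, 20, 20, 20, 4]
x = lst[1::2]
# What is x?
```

lst has length 8. The slice lst[1::2] selects indices [1, 3, 5, 7] (1->6, 3->13, 5->20, 7->4), giving [6, 13, 20, 4].

[6, 13, 20, 4]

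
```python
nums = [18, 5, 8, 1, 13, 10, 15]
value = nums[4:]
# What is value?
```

nums has length 7. The slice nums[4:] selects indices [4, 5, 6] (4->13, 5->10, 6->15), giving [13, 10, 15].

[13, 10, 15]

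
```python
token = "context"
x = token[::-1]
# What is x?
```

token has length 7. The slice token[::-1] selects indices [6, 5, 4, 3, 2, 1, 0] (6->'t', 5->'x', 4->'e', 3->'t', 2->'n', 1->'o', 0->'c'), giving 'txetnoc'.

'txetnoc'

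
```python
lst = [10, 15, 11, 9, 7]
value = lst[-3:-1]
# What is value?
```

lst has length 5. The slice lst[-3:-1] selects indices [2, 3] (2->11, 3->9), giving [11, 9].

[11, 9]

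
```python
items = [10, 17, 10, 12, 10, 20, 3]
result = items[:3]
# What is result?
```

items has length 7. The slice items[:3] selects indices [0, 1, 2] (0->10, 1->17, 2->10), giving [10, 17, 10].

[10, 17, 10]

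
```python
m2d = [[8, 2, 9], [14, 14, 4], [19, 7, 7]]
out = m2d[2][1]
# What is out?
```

m2d[2] = [19, 7, 7]. Taking column 1 of that row yields 7.

7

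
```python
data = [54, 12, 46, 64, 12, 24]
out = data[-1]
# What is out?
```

data has length 6. Negative index -1 maps to positive index 6 + (-1) = 5. data[5] = 24.

24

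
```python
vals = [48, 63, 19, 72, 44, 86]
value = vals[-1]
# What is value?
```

vals has length 6. Negative index -1 maps to positive index 6 + (-1) = 5. vals[5] = 86.

86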